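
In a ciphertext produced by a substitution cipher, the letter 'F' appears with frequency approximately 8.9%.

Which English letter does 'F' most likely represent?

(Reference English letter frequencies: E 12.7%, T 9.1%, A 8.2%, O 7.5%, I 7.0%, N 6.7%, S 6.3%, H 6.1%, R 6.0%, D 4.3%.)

Step 1: The observed frequency is 8.9%.
Step 2: Compare with English frequencies:
  E: 12.7% (difference: 3.8%)
  T: 9.1% (difference: 0.2%) <-- closest
  A: 8.2% (difference: 0.7%)
  O: 7.5% (difference: 1.4%)
  I: 7.0% (difference: 1.9%)
  N: 6.7% (difference: 2.2%)
  S: 6.3% (difference: 2.6%)
  H: 6.1% (difference: 2.8%)
  R: 6.0% (difference: 2.9%)
  D: 4.3% (difference: 4.6%)
Step 3: 'F' most likely represents 'T' (frequency 9.1%).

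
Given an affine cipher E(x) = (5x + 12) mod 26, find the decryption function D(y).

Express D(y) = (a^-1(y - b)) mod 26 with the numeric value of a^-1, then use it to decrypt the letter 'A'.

Step 1: Find a^-1, the modular inverse of 5 mod 26.
Step 2: We need 5 * a^-1 = 1 (mod 26).
Step 3: 5 * 21 = 105 = 4 * 26 + 1, so a^-1 = 21.
Step 4: D(y) = 21(y - 12) mod 26.
Step 5: Apply to 'A' (y = 0): D(0) = 21 * (0 - 12) mod 26 = 21 * -12 mod 26 = 8 -> 'I'.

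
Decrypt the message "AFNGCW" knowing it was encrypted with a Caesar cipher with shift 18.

Step 1: Reverse the shift by subtracting 18 from each letter position.
  A (position 0) -> position (0-18) mod 26 = 8 -> I
  F (position 5) -> position (5-18) mod 26 = 13 -> N
  N (position 13) -> position (13-18) mod 26 = 21 -> V
  G (position 6) -> position (6-18) mod 26 = 14 -> O
  C (position 2) -> position (2-18) mod 26 = 10 -> K
  W (position 22) -> position (22-18) mod 26 = 4 -> E
Decrypted message: INVOKE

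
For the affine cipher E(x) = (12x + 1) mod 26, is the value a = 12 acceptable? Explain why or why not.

Step 1: Compute gcd(12, 26).
Step 2: gcd(12, 26) = 2.
Since gcd = 2 != 1, 12 shares a common factor with 26, so it cannot be used.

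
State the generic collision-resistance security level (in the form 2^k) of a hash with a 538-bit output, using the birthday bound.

Step 1: The birthday paradox gives collision probability ~50% after sqrt(2^n) = 2^(n/2) hashes.
Step 2: For 538-bit output: 2^(538/2) = 2^269.
Step 3: Approximately 2^269 hash computations needed.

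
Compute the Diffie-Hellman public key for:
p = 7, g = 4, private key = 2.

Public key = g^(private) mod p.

Step 1: A = g^a mod p = 4^2 mod 7.
  4^1 mod 7 = 4
  4^2 mod 7 = (4 * 4) mod 7 = 2
Result: A = 2.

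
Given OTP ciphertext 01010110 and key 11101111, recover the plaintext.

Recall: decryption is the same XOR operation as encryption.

Step 1: XOR ciphertext with key:
  Ciphertext: 01010110
  Key:        11101111
  XOR:        10111001
Step 2: Plaintext = 10111001 = 185 in decimal.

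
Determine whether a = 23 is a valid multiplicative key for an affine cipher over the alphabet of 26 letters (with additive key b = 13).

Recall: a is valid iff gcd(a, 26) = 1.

Step 1: Compute gcd(23, 26).
Step 2: gcd(23, 26) = 1.
Since gcd = 1, 23 is coprime with 26, so it is a valid key.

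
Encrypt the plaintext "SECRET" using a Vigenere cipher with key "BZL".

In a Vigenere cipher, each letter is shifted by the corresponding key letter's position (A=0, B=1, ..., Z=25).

Step 1: Repeat key to match plaintext length:
  Plaintext: SECRET
  Key:       BZLBZL
Step 2: Encrypt each letter:
  S(18) + B(1) = (18+1) mod 26 = 19 = T
  E(4) + Z(25) = (4+25) mod 26 = 3 = D
  C(2) + L(11) = (2+11) mod 26 = 13 = N
  R(17) + B(1) = (17+1) mod 26 = 18 = S
  E(4) + Z(25) = (4+25) mod 26 = 3 = D
  T(19) + L(11) = (19+11) mod 26 = 4 = E
Ciphertext: TDNSDE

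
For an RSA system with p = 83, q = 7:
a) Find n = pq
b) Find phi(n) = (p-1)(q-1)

Step 1: n = p * q = 83 * 7 = 581.
Step 2: phi(n) = (p-1)(q-1) = 82 * 6 = 492.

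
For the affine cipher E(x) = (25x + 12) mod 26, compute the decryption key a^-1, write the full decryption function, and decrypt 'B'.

Step 1: Find a^-1, the modular inverse of 25 mod 26.
Step 2: We need 25 * a^-1 = 1 (mod 26).
Step 3: 25 * 25 = 625 = 24 * 26 + 1, so a^-1 = 25.
Step 4: D(y) = 25(y - 12) mod 26.
Step 5: Apply to 'B' (y = 1): D(1) = 25 * (1 - 12) mod 26 = 25 * -11 mod 26 = 11 -> 'L'.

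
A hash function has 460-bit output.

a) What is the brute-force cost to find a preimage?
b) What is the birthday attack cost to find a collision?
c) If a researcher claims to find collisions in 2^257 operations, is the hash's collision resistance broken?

Step 1: Preimage resistance requires brute-force of 2^460 operations.
Step 2: Collision resistance (birthday bound) = 2^(460/2) = 2^230.
Step 3: The claimed attack costs 2^257 operations.
Step 4: Since 2^257 >= 2^230, the claimed attack is no faster than the generic birthday attack, so this does not break collision resistance.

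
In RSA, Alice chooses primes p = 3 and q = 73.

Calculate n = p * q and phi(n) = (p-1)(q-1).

Step 1: n = p * q = 3 * 73 = 219.
Step 2: phi(n) = (p-1)(q-1) = 2 * 72 = 144.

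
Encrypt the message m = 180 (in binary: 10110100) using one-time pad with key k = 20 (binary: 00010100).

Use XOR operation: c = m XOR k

Step 1: Write out the XOR operation bit by bit:
  Message: 10110100
  Key:     00010100
  XOR:     10100000
Step 2: Convert to decimal: 10100000 = 160.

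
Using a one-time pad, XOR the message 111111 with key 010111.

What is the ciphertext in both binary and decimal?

Step 1: Write out the XOR operation bit by bit:
  Message: 111111
  Key:     010111
  XOR:     101000
Step 2: Convert to decimal: 101000 = 40.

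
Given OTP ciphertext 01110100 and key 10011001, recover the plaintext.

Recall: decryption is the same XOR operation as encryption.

Step 1: XOR ciphertext with key:
  Ciphertext: 01110100
  Key:        10011001
  XOR:        11101101
Step 2: Plaintext = 11101101 = 237 in decimal.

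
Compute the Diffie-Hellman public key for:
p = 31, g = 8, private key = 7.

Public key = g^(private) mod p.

Step 1: A = g^a mod p = 8^7 mod 31.
  8^1 mod 31 = 8
  8^2 mod 31 = (8 * 8) mod 31 = 2
  8^3 mod 31 = (2 * 8) mod 31 = 16
  8^4 mod 31 = (16 * 8) mod 31 = 4
  8^5 mod 31 = (4 * 8) mod 31 = 1
  8^6 mod 31 = (1 * 8) mod 31 = 8
  8^7 mod 31 = (8 * 8) mod 31 = 2
Result: A = 2.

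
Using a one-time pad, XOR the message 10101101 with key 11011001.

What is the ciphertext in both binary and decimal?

Step 1: Write out the XOR operation bit by bit:
  Message: 10101101
  Key:     11011001
  XOR:     01110100
Step 2: Convert to decimal: 01110100 = 116.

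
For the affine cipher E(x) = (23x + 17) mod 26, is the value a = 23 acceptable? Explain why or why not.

Step 1: Compute gcd(23, 26).
Step 2: gcd(23, 26) = 1.
Since gcd = 1, 23 is coprime with 26, so it is a valid key.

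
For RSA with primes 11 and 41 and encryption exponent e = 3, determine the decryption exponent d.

Step 1: n = 11 * 41 = 451.
Step 2: phi(n) = 10 * 40 = 400.
Step 3: Find d such that 3 * d = 1 (mod 400).
Step 4: d = 3^(-1) mod 400 = 267.
Verification: 3 * 267 = 801 = 2 * 400 + 1.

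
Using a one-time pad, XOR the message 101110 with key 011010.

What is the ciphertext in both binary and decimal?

Step 1: Write out the XOR operation bit by bit:
  Message: 101110
  Key:     011010
  XOR:     110100
Step 2: Convert to decimal: 110100 = 52.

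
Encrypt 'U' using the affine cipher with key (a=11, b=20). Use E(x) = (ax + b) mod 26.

Step 1: Convert 'U' to number: x = 20.
Step 2: E(20) = (11 * 20 + 20) mod 26 = 240 mod 26 = 6.
Step 3: Convert 6 back to letter: G.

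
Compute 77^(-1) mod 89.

Step 1: We need x such that 77 * x = 1 (mod 89).
Step 2: Using the extended Euclidean algorithm or trial:
  77 * 37 = 2849 = 32 * 89 + 1.
Step 3: Since 2849 mod 89 = 1, the inverse is x = 37.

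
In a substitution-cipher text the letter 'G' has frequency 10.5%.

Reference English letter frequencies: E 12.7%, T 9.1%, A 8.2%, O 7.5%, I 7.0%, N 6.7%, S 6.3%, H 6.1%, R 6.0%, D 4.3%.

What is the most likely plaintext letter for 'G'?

Step 1: The observed frequency is 10.5%.
Step 2: Compare with English frequencies:
  E: 12.7% (difference: 2.2%)
  T: 9.1% (difference: 1.4%) <-- closest
  A: 8.2% (difference: 2.3%)
  O: 7.5% (difference: 3.0%)
  I: 7.0% (difference: 3.5%)
  N: 6.7% (difference: 3.8%)
  S: 6.3% (difference: 4.2%)
  H: 6.1% (difference: 4.4%)
  R: 6.0% (difference: 4.5%)
  D: 4.3% (difference: 6.2%)
Step 3: 'G' most likely represents 'T' (frequency 9.1%).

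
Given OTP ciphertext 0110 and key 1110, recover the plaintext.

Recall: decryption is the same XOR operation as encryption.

Step 1: XOR ciphertext with key:
  Ciphertext: 0110
  Key:        1110
  XOR:        1000
Step 2: Plaintext = 1000 = 8 in decimal.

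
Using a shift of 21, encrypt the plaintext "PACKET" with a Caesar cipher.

Step 1: For each letter, shift forward by 21 positions (mod 26).
  P (position 15) -> position (15+21) mod 26 = 10 -> K
  A (position 0) -> position (0+21) mod 26 = 21 -> V
  C (position 2) -> position (2+21) mod 26 = 23 -> X
  K (position 10) -> position (10+21) mod 26 = 5 -> F
  E (position 4) -> position (4+21) mod 26 = 25 -> Z
  T (position 19) -> position (19+21) mod 26 = 14 -> O
Result: KVXFZO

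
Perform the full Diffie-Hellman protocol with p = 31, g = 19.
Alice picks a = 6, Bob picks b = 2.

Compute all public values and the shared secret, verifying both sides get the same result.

Step 1: A = g^a mod p = 19^6 mod 31 = 2.
Step 2: B = g^b mod p = 19^2 mod 31 = 20.
Step 3: Alice computes s = B^a mod p = 20^6 mod 31 = 4.
Step 4: Bob computes s = A^b mod p = 2^2 mod 31 = 4.
Both sides agree: shared secret = 4.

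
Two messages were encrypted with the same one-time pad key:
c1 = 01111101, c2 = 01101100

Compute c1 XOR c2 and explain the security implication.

Step 1: c1 XOR c2 = (m1 XOR k) XOR (m2 XOR k).
Step 2: By XOR associativity/commutativity: = m1 XOR m2 XOR k XOR k = m1 XOR m2.
Step 3: 01111101 XOR 01101100 = 00010001 = 17.
Step 4: The key cancels out! An attacker learns m1 XOR m2 = 17, revealing the relationship between plaintexts.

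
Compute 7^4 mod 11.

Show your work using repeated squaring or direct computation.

Step 1: Compute 7^4 mod 11 step by step, reducing modulo 11 at each step.
  7^1 mod 11 = 7
  7^2 mod 11 = (7 * 7) mod 11 = 5
  7^3 mod 11 = (5 * 7) mod 11 = 2
  7^4 mod 11 = (2 * 7) mod 11 = 3
Step 2: Result = 3.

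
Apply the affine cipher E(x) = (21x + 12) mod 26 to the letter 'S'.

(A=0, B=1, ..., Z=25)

Step 1: Convert 'S' to number: x = 18.
Step 2: E(18) = (21 * 18 + 12) mod 26 = 390 mod 26 = 0.
Step 3: Convert 0 back to letter: A.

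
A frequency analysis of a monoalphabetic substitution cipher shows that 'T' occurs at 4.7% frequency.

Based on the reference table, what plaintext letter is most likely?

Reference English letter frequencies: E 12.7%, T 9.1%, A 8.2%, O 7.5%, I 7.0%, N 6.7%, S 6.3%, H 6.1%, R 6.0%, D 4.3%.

Step 1: The observed frequency is 4.7%.
Step 2: Compare with English frequencies:
  E: 12.7% (difference: 8.0%)
  T: 9.1% (difference: 4.4%)
  A: 8.2% (difference: 3.5%)
  O: 7.5% (difference: 2.8%)
  I: 7.0% (difference: 2.3%)
  N: 6.7% (difference: 2.0%)
  S: 6.3% (difference: 1.6%)
  H: 6.1% (difference: 1.4%)
  R: 6.0% (difference: 1.3%)
  D: 4.3% (difference: 0.4%) <-- closest
Step 3: 'T' most likely represents 'D' (frequency 4.3%).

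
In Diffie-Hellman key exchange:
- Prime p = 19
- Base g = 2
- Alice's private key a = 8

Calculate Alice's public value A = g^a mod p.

Step 1: A = g^a mod p = 2^8 mod 19.
  2^1 mod 19 = 2
  2^2 mod 19 = (2 * 2) mod 19 = 4
  2^3 mod 19 = (4 * 2) mod 19 = 8
  2^4 mod 19 = (8 * 2) mod 19 = 16
  2^5 mod 19 = (16 * 2) mod 19 = 13
  2^6 mod 19 = (13 * 2) mod 19 = 7
  2^7 mod 19 = (7 * 2) mod 19 = 14
  2^8 mod 19 = (14 * 2) mod 19 = 9
Result: A = 9.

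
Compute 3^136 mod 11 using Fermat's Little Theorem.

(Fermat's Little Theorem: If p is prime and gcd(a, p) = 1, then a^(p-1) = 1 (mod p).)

Step 1: Since 11 is prime, by Fermat's Little Theorem: 3^10 = 1 (mod 11).
Step 2: Reduce exponent: 136 mod 10 = 6.
Step 3: So 3^136 = 3^6 (mod 11).
Step 4: 3^6 mod 11 = 3.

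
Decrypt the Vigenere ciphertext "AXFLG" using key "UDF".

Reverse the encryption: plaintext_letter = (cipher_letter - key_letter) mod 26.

Step 1: Extend key: UDFUD
Step 2: Decrypt each letter (c - k) mod 26:
  A(0) - U(20) = (0-20) mod 26 = 6 = G
  X(23) - D(3) = (23-3) mod 26 = 20 = U
  F(5) - F(5) = (5-5) mod 26 = 0 = A
  L(11) - U(20) = (11-20) mod 26 = 17 = R
  G(6) - D(3) = (6-3) mod 26 = 3 = D
Plaintext: GUARD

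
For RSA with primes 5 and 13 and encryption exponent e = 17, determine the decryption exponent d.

Step 1: n = 5 * 13 = 65.
Step 2: phi(n) = 4 * 12 = 48.
Step 3: Find d such that 17 * d = 1 (mod 48).
Step 4: d = 17^(-1) mod 48 = 17.
Verification: 17 * 17 = 289 = 6 * 48 + 1.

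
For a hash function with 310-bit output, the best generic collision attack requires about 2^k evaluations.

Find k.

Step 1: The hash has a 310-bit output.
Step 2: Collision resistance means it should be infeasible to find any x != y with h(x) = h(y).
By the birthday bound, a generic collision search succeeds after about sqrt(2^310) = 2^(310/2) = 2^155 evaluations.
Step 3: Security level = 155 bits.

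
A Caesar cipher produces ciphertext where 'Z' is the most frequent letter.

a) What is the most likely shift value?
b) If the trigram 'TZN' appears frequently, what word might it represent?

Step 1: In English, 'E' is the most frequent letter (12.7%).
Step 2: The most frequent ciphertext letter is 'Z' (position 25).
Step 3: Shift = (25 - 4) mod 26 = 21.
Step 4: Decrypt 'TZN' by shifting back 21:
  T -> Y
  Z -> E
  N -> S
Step 5: 'TZN' decrypts to 'YES'.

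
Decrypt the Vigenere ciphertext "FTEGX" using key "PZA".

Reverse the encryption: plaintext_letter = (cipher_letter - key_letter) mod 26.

Step 1: Extend key: PZAPZ
Step 2: Decrypt each letter (c - k) mod 26:
  F(5) - P(15) = (5-15) mod 26 = 16 = Q
  T(19) - Z(25) = (19-25) mod 26 = 20 = U
  E(4) - A(0) = (4-0) mod 26 = 4 = E
  G(6) - P(15) = (6-15) mod 26 = 17 = R
  X(23) - Z(25) = (23-25) mod 26 = 24 = Y
Plaintext: QUERY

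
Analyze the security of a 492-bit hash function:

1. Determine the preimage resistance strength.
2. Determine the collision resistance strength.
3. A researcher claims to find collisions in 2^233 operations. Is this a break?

Step 1: Preimage resistance requires brute-force of 2^492 operations.
Step 2: Collision resistance (birthday bound) = 2^(492/2) = 2^246.
Step 3: The claimed attack costs 2^233 operations.
Step 4: Since 2^233 < 2^246, the claimed attack beats the generic birthday bound, so collision resistance is broken.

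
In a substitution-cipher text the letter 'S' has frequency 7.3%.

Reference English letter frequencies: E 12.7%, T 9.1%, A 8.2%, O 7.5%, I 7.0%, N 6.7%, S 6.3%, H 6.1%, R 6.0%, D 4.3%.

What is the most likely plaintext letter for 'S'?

Step 1: The observed frequency is 7.3%.
Step 2: Compare with English frequencies:
  E: 12.7% (difference: 5.4%)
  T: 9.1% (difference: 1.8%)
  A: 8.2% (difference: 0.9%)
  O: 7.5% (difference: 0.2%) <-- closest
  I: 7.0% (difference: 0.3%)
  N: 6.7% (difference: 0.6%)
  S: 6.3% (difference: 1.0%)
  H: 6.1% (difference: 1.2%)
  R: 6.0% (difference: 1.3%)
  D: 4.3% (difference: 3.0%)
Step 3: 'S' most likely represents 'O' (frequency 7.5%).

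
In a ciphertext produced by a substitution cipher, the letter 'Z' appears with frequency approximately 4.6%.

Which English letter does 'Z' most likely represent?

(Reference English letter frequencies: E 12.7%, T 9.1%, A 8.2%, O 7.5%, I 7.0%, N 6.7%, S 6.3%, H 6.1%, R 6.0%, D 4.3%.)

Step 1: The observed frequency is 4.6%.
Step 2: Compare with English frequencies:
  E: 12.7% (difference: 8.1%)
  T: 9.1% (difference: 4.5%)
  A: 8.2% (difference: 3.6%)
  O: 7.5% (difference: 2.9%)
  I: 7.0% (difference: 2.4%)
  N: 6.7% (difference: 2.1%)
  S: 6.3% (difference: 1.7%)
  H: 6.1% (difference: 1.5%)
  R: 6.0% (difference: 1.4%)
  D: 4.3% (difference: 0.3%) <-- closest
Step 3: 'Z' most likely represents 'D' (frequency 4.3%).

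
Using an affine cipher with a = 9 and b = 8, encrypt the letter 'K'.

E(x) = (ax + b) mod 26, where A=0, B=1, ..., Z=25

Step 1: Convert 'K' to number: x = 10.
Step 2: E(10) = (9 * 10 + 8) mod 26 = 98 mod 26 = 20.
Step 3: Convert 20 back to letter: U.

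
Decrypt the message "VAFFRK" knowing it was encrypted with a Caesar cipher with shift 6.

Step 1: Reverse the shift by subtracting 6 from each letter position.
  V (position 21) -> position (21-6) mod 26 = 15 -> P
  A (position 0) -> position (0-6) mod 26 = 20 -> U
  F (position 5) -> position (5-6) mod 26 = 25 -> Z
  F (position 5) -> position (5-6) mod 26 = 25 -> Z
  R (position 17) -> position (17-6) mod 26 = 11 -> L
  K (position 10) -> position (10-6) mod 26 = 4 -> E
Decrypted message: PUZZLE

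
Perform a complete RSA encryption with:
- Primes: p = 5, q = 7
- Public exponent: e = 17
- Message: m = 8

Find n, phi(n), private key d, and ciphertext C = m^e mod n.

Step 1: n = 5 * 7 = 35.
Step 2: phi(n) = (5-1)(7-1) = 4 * 6 = 24.
Step 3: Find d = 17^(-1) mod 24 = 17.
  Verify: 17 * 17 = 289 = 1 (mod 24).
Step 4: C = 8^17 mod 35 = 8.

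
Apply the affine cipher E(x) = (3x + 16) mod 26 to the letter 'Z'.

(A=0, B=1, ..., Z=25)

Step 1: Convert 'Z' to number: x = 25.
Step 2: E(25) = (3 * 25 + 16) mod 26 = 91 mod 26 = 13.
Step 3: Convert 13 back to letter: N.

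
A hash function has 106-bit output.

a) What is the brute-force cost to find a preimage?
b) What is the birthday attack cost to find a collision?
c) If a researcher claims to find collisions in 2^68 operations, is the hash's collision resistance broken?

Step 1: Preimage resistance requires brute-force of 2^106 operations.
Step 2: Collision resistance (birthday bound) = 2^(106/2) = 2^53.
Step 3: The claimed attack costs 2^68 operations.
Step 4: Since 2^68 >= 2^53, the claimed attack is no faster than the generic birthday attack, so this does not break collision resistance.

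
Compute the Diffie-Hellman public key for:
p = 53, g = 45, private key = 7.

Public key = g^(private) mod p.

Step 1: A = g^a mod p = 45^7 mod 53.
  45^1 mod 53 = 45
  45^2 mod 53 = (45 * 45) mod 53 = 11
  45^3 mod 53 = (11 * 45) mod 53 = 18
  45^4 mod 53 = (18 * 45) mod 53 = 15
  45^5 mod 53 = (15 * 45) mod 53 = 39
  45^6 mod 53 = (39 * 45) mod 53 = 6
  45^7 mod 53 = (6 * 45) mod 53 = 5
Result: A = 5.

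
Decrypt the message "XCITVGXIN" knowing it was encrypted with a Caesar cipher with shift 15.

Step 1: Reverse the shift by subtracting 15 from each letter position.
  X (position 23) -> position (23-15) mod 26 = 8 -> I
  C (position 2) -> position (2-15) mod 26 = 13 -> N
  I (position 8) -> position (8-15) mod 26 = 19 -> T
  T (position 19) -> position (19-15) mod 26 = 4 -> E
  V (position 21) -> position (21-15) mod 26 = 6 -> G
  G (position 6) -> position (6-15) mod 26 = 17 -> R
  X (position 23) -> position (23-15) mod 26 = 8 -> I
  I (position 8) -> position (8-15) mod 26 = 19 -> T
  N (position 13) -> position (13-15) mod 26 = 24 -> Y
Decrypted message: INTEGRITY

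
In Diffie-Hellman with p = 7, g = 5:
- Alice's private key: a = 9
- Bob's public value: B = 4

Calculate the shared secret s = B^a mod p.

Step 1: s = B^a mod p = 4^9 mod 7.
  4^1 mod 7 = 4
  4^2 mod 7 = (4 * 4) mod 7 = 2
  4^3 mod 7 = (2 * 4) mod 7 = 1
  4^4 mod 7 = (1 * 4) mod 7 = 4
  4^5 mod 7 = (4 * 4) mod 7 = 2
  4^6 mod 7 = (2 * 4) mod 7 = 1
  4^7 mod 7 = (1 * 4) mod 7 = 4
  4^8 mod 7 = (4 * 4) mod 7 = 2
  4^9 mod 7 = (2 * 4) mod 7 = 1
Result: shared secret = 1.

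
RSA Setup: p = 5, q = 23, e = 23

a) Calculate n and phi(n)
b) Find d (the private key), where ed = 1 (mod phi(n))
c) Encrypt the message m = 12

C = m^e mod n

Step 1: n = 5 * 23 = 115.
Step 2: phi(n) = (5-1)(23-1) = 4 * 22 = 88.
Step 3: Find d = 23^(-1) mod 88 = 23.
  Verify: 23 * 23 = 529 = 1 (mod 88).
Step 4: C = 12^23 mod 115 = 58.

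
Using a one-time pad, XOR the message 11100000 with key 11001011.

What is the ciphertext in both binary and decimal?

Step 1: Write out the XOR operation bit by bit:
  Message: 11100000
  Key:     11001011
  XOR:     00101011
Step 2: Convert to decimal: 00101011 = 43.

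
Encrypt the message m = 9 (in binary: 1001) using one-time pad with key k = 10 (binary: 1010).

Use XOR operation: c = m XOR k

Step 1: Write out the XOR operation bit by bit:
  Message: 1001
  Key:     1010
  XOR:     0011
Step 2: Convert to decimal: 0011 = 3.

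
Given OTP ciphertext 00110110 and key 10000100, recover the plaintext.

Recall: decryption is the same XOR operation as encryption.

Step 1: XOR ciphertext with key:
  Ciphertext: 00110110
  Key:        10000100
  XOR:        10110010
Step 2: Plaintext = 10110010 = 178 in decimal.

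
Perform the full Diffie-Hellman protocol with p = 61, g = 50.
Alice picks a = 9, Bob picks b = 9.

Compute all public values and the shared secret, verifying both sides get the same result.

Step 1: A = g^a mod p = 50^9 mod 61 = 50.
Step 2: B = g^b mod p = 50^9 mod 61 = 50.
Step 3: Alice computes s = B^a mod p = 50^9 mod 61 = 50.
Step 4: Bob computes s = A^b mod p = 50^9 mod 61 = 50.
Both sides agree: shared secret = 50.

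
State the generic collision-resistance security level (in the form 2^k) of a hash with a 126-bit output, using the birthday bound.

Step 1: The birthday paradox gives collision probability ~50% after sqrt(2^n) = 2^(n/2) hashes.
Step 2: For 126-bit output: 2^(126/2) = 2^63.
Step 3: Approximately 2^63 hash computations needed.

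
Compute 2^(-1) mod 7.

Step 1: We need x such that 2 * x = 1 (mod 7).
Step 2: Using the extended Euclidean algorithm or trial:
  2 * 4 = 8 = 1 * 7 + 1.
Step 3: Since 8 mod 7 = 1, the inverse is x = 4.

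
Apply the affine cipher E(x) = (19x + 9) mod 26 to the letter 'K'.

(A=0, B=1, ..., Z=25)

Step 1: Convert 'K' to number: x = 10.
Step 2: E(10) = (19 * 10 + 9) mod 26 = 199 mod 26 = 17.
Step 3: Convert 17 back to letter: R.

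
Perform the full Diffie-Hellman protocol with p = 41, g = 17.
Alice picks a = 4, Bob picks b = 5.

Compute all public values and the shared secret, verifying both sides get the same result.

Step 1: A = g^a mod p = 17^4 mod 41 = 4.
Step 2: B = g^b mod p = 17^5 mod 41 = 27.
Step 3: Alice computes s = B^a mod p = 27^4 mod 41 = 40.
Step 4: Bob computes s = A^b mod p = 4^5 mod 41 = 40.
Both sides agree: shared secret = 40.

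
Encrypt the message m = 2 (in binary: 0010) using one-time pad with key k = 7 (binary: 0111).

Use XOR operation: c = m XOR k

Step 1: Write out the XOR operation bit by bit:
  Message: 0010
  Key:     0111
  XOR:     0101
Step 2: Convert to decimal: 0101 = 5.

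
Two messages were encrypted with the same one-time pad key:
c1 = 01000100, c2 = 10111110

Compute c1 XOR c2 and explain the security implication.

Step 1: c1 XOR c2 = (m1 XOR k) XOR (m2 XOR k).
Step 2: By XOR associativity/commutativity: = m1 XOR m2 XOR k XOR k = m1 XOR m2.
Step 3: 01000100 XOR 10111110 = 11111010 = 250.
Step 4: The key cancels out! An attacker learns m1 XOR m2 = 250, revealing the relationship between plaintexts.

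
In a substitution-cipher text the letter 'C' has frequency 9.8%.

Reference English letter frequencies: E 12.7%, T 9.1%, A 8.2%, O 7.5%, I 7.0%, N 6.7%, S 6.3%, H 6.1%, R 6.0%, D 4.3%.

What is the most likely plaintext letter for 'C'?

Step 1: The observed frequency is 9.8%.
Step 2: Compare with English frequencies:
  E: 12.7% (difference: 2.9%)
  T: 9.1% (difference: 0.7%) <-- closest
  A: 8.2% (difference: 1.6%)
  O: 7.5% (difference: 2.3%)
  I: 7.0% (difference: 2.8%)
  N: 6.7% (difference: 3.1%)
  S: 6.3% (difference: 3.5%)
  H: 6.1% (difference: 3.7%)
  R: 6.0% (difference: 3.8%)
  D: 4.3% (difference: 5.5%)
Step 3: 'C' most likely represents 'T' (frequency 9.1%).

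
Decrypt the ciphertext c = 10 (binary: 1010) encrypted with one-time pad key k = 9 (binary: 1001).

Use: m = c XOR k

Step 1: XOR ciphertext with key:
  Ciphertext: 1010
  Key:        1001
  XOR:        0011
Step 2: Plaintext = 0011 = 3 in decimal.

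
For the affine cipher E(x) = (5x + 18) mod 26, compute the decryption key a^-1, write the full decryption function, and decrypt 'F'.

Step 1: Find a^-1, the modular inverse of 5 mod 26.
Step 2: We need 5 * a^-1 = 1 (mod 26).
Step 3: 5 * 21 = 105 = 4 * 26 + 1, so a^-1 = 21.
Step 4: D(y) = 21(y - 18) mod 26.
Step 5: Apply to 'F' (y = 5): D(5) = 21 * (5 - 18) mod 26 = 21 * -13 mod 26 = 13 -> 'N'.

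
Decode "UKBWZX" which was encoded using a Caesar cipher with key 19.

Step 1: Reverse the shift by subtracting 19 from each letter position.
  U (position 20) -> position (20-19) mod 26 = 1 -> B
  K (position 10) -> position (10-19) mod 26 = 17 -> R
  B (position 1) -> position (1-19) mod 26 = 8 -> I
  W (position 22) -> position (22-19) mod 26 = 3 -> D
  Z (position 25) -> position (25-19) mod 26 = 6 -> G
  X (position 23) -> position (23-19) mod 26 = 4 -> E
Decrypted message: BRIDGE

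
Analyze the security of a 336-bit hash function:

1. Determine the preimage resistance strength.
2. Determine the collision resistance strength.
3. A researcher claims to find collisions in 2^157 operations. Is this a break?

Step 1: Preimage resistance requires brute-force of 2^336 operations.
Step 2: Collision resistance (birthday bound) = 2^(336/2) = 2^168.
Step 3: The claimed attack costs 2^157 operations.
Step 4: Since 2^157 < 2^168, the claimed attack beats the generic birthday bound, so collision resistance is broken.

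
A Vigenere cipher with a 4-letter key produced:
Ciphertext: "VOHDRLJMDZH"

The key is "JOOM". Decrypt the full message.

Step 1: Key 'JOOM' has length 4. Extended key: JOOMJOOMJOO
Step 2: Decrypt each position:
  V(21) - J(9) = 12 = M
  O(14) - O(14) = 0 = A
  H(7) - O(14) = 19 = T
  D(3) - M(12) = 17 = R
  R(17) - J(9) = 8 = I
  L(11) - O(14) = 23 = X
  J(9) - O(14) = 21 = V
  M(12) - M(12) = 0 = A
  D(3) - J(9) = 20 = U
  Z(25) - O(14) = 11 = L
  H(7) - O(14) = 19 = T
Plaintext: MATRIXVAULT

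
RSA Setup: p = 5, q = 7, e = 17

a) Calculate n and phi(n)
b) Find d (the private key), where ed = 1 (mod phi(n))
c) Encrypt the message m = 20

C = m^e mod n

Step 1: n = 5 * 7 = 35.
Step 2: phi(n) = (5-1)(7-1) = 4 * 6 = 24.
Step 3: Find d = 17^(-1) mod 24 = 17.
  Verify: 17 * 17 = 289 = 1 (mod 24).
Step 4: C = 20^17 mod 35 = 20.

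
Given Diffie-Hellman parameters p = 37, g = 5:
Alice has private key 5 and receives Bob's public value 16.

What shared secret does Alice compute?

Step 1: s = B^a mod p = 16^5 mod 37.
  16^1 mod 37 = 16
  16^2 mod 37 = (16 * 16) mod 37 = 34
  16^3 mod 37 = (34 * 16) mod 37 = 26
  16^4 mod 37 = (26 * 16) mod 37 = 9
  16^5 mod 37 = (9 * 16) mod 37 = 33
Result: shared secret = 33.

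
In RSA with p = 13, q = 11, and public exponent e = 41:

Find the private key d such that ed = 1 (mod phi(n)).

Step 1: n = 13 * 11 = 143.
Step 2: phi(n) = 12 * 10 = 120.
Step 3: Find d such that 41 * d = 1 (mod 120).
Step 4: d = 41^(-1) mod 120 = 41.
Verification: 41 * 41 = 1681 = 14 * 120 + 1.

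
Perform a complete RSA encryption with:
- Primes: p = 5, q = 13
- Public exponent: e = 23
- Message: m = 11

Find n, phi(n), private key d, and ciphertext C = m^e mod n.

Step 1: n = 5 * 13 = 65.
Step 2: phi(n) = (5-1)(13-1) = 4 * 12 = 48.
Step 3: Find d = 23^(-1) mod 48 = 23.
  Verify: 23 * 23 = 529 = 1 (mod 48).
Step 4: C = 11^23 mod 65 = 6.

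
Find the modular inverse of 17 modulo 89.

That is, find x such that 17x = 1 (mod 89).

Step 1: We need x such that 17 * x = 1 (mod 89).
Step 2: Using the extended Euclidean algorithm or trial:
  17 * 21 = 357 = 4 * 89 + 1.
Step 3: Since 357 mod 89 = 1, the inverse is x = 21.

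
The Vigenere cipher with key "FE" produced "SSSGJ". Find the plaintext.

Step 1: Extend key: FEFEF
Step 2: Decrypt each letter (c - k) mod 26:
  S(18) - F(5) = (18-5) mod 26 = 13 = N
  S(18) - E(4) = (18-4) mod 26 = 14 = O
  S(18) - F(5) = (18-5) mod 26 = 13 = N
  G(6) - E(4) = (6-4) mod 26 = 2 = C
  J(9) - F(5) = (9-5) mod 26 = 4 = E
Plaintext: NONCE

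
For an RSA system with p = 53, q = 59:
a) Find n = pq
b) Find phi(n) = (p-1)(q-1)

Step 1: n = p * q = 53 * 59 = 3127.
Step 2: phi(n) = (p-1)(q-1) = 52 * 58 = 3016.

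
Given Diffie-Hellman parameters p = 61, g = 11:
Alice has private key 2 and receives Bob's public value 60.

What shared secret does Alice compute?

Step 1: s = B^a mod p = 60^2 mod 61.
  60^1 mod 61 = 60
  60^2 mod 61 = (60 * 60) mod 61 = 1
Result: shared secret = 1.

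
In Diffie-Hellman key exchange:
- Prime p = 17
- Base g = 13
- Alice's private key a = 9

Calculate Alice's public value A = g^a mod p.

Step 1: A = g^a mod p = 13^9 mod 17.
  13^1 mod 17 = 13
  13^2 mod 17 = (13 * 13) mod 17 = 16
  13^3 mod 17 = (16 * 13) mod 17 = 4
  13^4 mod 17 = (4 * 13) mod 17 = 1
  13^5 mod 17 = (1 * 13) mod 17 = 13
  13^6 mod 17 = (13 * 13) mod 17 = 16
  13^7 mod 17 = (16 * 13) mod 17 = 4
  13^8 mod 17 = (4 * 13) mod 17 = 1
  13^9 mod 17 = (1 * 13) mod 17 = 13
Result: A = 13.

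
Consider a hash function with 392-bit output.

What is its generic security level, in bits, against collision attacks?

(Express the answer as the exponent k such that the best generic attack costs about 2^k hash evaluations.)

Step 1: The hash has a 392-bit output.
Step 2: Collision resistance means it should be infeasible to find any x != y with h(x) = h(y).
By the birthday bound, a generic collision search succeeds after about sqrt(2^392) = 2^(392/2) = 2^196 evaluations.
Step 3: Security level = 196 bits.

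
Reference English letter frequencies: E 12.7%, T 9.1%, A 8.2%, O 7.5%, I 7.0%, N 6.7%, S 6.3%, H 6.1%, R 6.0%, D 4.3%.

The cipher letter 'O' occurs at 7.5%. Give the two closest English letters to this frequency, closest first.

Step 1: Observed frequency of 'O' is 7.5%.
Step 2: Compute distances to each reference frequency and sort:
  O (7.5%): difference = 0.0% <-- BEST
  I (7.0%): difference = 0.5% <-- RUNNER-UP
  A (8.2%): difference = 0.7%
  N (6.7%): difference = 0.8%
  S (6.3%): difference = 1.2%
Step 3: Most likely is 'O' (7.5%, diff 0.0%); second most likely is 'I' (7.0%, diff 0.5%).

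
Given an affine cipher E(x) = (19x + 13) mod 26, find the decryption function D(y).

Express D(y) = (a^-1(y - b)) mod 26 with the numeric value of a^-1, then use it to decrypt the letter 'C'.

Step 1: Find a^-1, the modular inverse of 19 mod 26.
Step 2: We need 19 * a^-1 = 1 (mod 26).
Step 3: 19 * 11 = 209 = 8 * 26 + 1, so a^-1 = 11.
Step 4: D(y) = 11(y - 13) mod 26.
Step 5: Apply to 'C' (y = 2): D(2) = 11 * (2 - 13) mod 26 = 11 * -11 mod 26 = 9 -> 'J'.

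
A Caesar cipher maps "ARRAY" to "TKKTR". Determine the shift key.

Step 1: Compare first letters: A (position 0) -> T (position 19).
Step 2: Shift = (19 - 0) mod 26 = 19.
The shift value is 19.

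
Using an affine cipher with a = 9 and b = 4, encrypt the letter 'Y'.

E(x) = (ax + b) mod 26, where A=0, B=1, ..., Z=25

Step 1: Convert 'Y' to number: x = 24.
Step 2: E(24) = (9 * 24 + 4) mod 26 = 220 mod 26 = 12.
Step 3: Convert 12 back to letter: M.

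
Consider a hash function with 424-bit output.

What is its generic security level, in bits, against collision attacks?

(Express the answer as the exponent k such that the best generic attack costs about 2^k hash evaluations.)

Step 1: The hash has a 424-bit output.
Step 2: Collision resistance means it should be infeasible to find any x != y with h(x) = h(y).
By the birthday bound, a generic collision search succeeds after about sqrt(2^424) = 2^(424/2) = 2^212 evaluations.
Step 3: Security level = 212 bits.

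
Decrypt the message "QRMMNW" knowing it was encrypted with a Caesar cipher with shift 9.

Step 1: Reverse the shift by subtracting 9 from each letter position.
  Q (position 16) -> position (16-9) mod 26 = 7 -> H
  R (position 17) -> position (17-9) mod 26 = 8 -> I
  M (position 12) -> position (12-9) mod 26 = 3 -> D
  M (position 12) -> position (12-9) mod 26 = 3 -> D
  N (position 13) -> position (13-9) mod 26 = 4 -> E
  W (position 22) -> position (22-9) mod 26 = 13 -> N
Decrypted message: HIDDEN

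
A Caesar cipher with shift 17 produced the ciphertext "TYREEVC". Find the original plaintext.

Step 1: Reverse the shift by subtracting 17 from each letter position.
  T (position 19) -> position (19-17) mod 26 = 2 -> C
  Y (position 24) -> position (24-17) mod 26 = 7 -> H
  R (position 17) -> position (17-17) mod 26 = 0 -> A
  E (position 4) -> position (4-17) mod 26 = 13 -> N
  E (position 4) -> position (4-17) mod 26 = 13 -> N
  V (position 21) -> position (21-17) mod 26 = 4 -> E
  C (position 2) -> position (2-17) mod 26 = 11 -> L
Decrypted message: CHANNEL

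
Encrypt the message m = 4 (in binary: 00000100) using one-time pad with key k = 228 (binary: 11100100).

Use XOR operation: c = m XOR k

Step 1: Write out the XOR operation bit by bit:
  Message: 00000100
  Key:     11100100
  XOR:     11100000
Step 2: Convert to decimal: 11100000 = 224.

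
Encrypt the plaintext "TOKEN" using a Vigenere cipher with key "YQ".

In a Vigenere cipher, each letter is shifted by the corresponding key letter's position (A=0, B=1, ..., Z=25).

Step 1: Repeat key to match plaintext length:
  Plaintext: TOKEN
  Key:       YQYQY
Step 2: Encrypt each letter:
  T(19) + Y(24) = (19+24) mod 26 = 17 = R
  O(14) + Q(16) = (14+16) mod 26 = 4 = E
  K(10) + Y(24) = (10+24) mod 26 = 8 = I
  E(4) + Q(16) = (4+16) mod 26 = 20 = U
  N(13) + Y(24) = (13+24) mod 26 = 11 = L
Ciphertext: REIUL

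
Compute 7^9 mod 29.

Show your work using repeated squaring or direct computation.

Step 1: Compute 7^9 mod 29 step by step, reducing modulo 29 at each step.
  7^1 mod 29 = 7
  7^2 mod 29 = (7 * 7) mod 29 = 20
  7^3 mod 29 = (20 * 7) mod 29 = 24
  7^4 mod 29 = (24 * 7) mod 29 = 23
  7^5 mod 29 = (23 * 7) mod 29 = 16
  7^6 mod 29 = (16 * 7) mod 29 = 25
  7^7 mod 29 = (25 * 7) mod 29 = 1
  7^8 mod 29 = (1 * 7) mod 29 = 7
  7^9 mod 29 = (7 * 7) mod 29 = 20
Step 2: Result = 20.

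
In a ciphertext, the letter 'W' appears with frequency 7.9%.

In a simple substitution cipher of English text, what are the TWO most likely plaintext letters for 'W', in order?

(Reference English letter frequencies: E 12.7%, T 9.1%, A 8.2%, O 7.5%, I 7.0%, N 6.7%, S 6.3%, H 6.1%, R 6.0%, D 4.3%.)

Step 1: Observed frequency of 'W' is 7.9%.
Step 2: Compute distances to each reference frequency and sort:
  A (8.2%): difference = 0.3% <-- BEST
  O (7.5%): difference = 0.4% <-- RUNNER-UP
  I (7.0%): difference = 0.9%
  T (9.1%): difference = 1.2%
  N (6.7%): difference = 1.2%
Step 3: Most likely is 'A' (8.2%, diff 0.3%); second most likely is 'O' (7.5%, diff 0.4%).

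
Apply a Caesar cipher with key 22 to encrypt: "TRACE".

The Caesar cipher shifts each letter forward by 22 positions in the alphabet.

Step 1: For each letter, shift forward by 22 positions (mod 26).
  T (position 19) -> position (19+22) mod 26 = 15 -> P
  R (position 17) -> position (17+22) mod 26 = 13 -> N
  A (position 0) -> position (0+22) mod 26 = 22 -> W
  C (position 2) -> position (2+22) mod 26 = 24 -> Y
  E (position 4) -> position (4+22) mod 26 = 0 -> A
Result: PNWYA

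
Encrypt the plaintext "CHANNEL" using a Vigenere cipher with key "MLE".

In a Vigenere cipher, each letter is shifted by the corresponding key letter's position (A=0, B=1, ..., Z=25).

Step 1: Repeat key to match plaintext length:
  Plaintext: CHANNEL
  Key:       MLEMLEM
Step 2: Encrypt each letter:
  C(2) + M(12) = (2+12) mod 26 = 14 = O
  H(7) + L(11) = (7+11) mod 26 = 18 = S
  A(0) + E(4) = (0+4) mod 26 = 4 = E
  N(13) + M(12) = (13+12) mod 26 = 25 = Z
  N(13) + L(11) = (13+11) mod 26 = 24 = Y
  E(4) + E(4) = (4+4) mod 26 = 8 = I
  L(11) + M(12) = (11+12) mod 26 = 23 = X
Ciphertext: OSEZYIX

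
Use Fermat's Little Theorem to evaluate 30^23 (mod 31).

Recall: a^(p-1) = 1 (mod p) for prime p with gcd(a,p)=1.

Step 1: Since 31 is prime, by Fermat's Little Theorem: 30^30 = 1 (mod 31).
Step 2: Reduce exponent: 23 mod 30 = 23.
Step 3: So 30^23 = 30^23 (mod 31).
Step 4: 30^23 mod 31 = 30.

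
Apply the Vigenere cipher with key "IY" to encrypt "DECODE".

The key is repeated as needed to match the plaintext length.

Step 1: Repeat key to match plaintext length:
  Plaintext: DECODE
  Key:       IYIYIY
Step 2: Encrypt each letter:
  D(3) + I(8) = (3+8) mod 26 = 11 = L
  E(4) + Y(24) = (4+24) mod 26 = 2 = C
  C(2) + I(8) = (2+8) mod 26 = 10 = K
  O(14) + Y(24) = (14+24) mod 26 = 12 = M
  D(3) + I(8) = (3+8) mod 26 = 11 = L
  E(4) + Y(24) = (4+24) mod 26 = 2 = C
Ciphertext: LCKMLC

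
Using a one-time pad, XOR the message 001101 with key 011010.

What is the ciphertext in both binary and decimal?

Step 1: Write out the XOR operation bit by bit:
  Message: 001101
  Key:     011010
  XOR:     010111
Step 2: Convert to decimal: 010111 = 23.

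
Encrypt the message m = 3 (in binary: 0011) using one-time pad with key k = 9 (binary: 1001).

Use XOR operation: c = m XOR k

Step 1: Write out the XOR operation bit by bit:
  Message: 0011
  Key:     1001
  XOR:     1010
Step 2: Convert to decimal: 1010 = 10.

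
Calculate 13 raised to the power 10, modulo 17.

Step 1: Compute 13^10 mod 17 step by step, reducing modulo 17 at each step.
  13^1 mod 17 = 13
  13^2 mod 17 = (13 * 13) mod 17 = 16
  13^3 mod 17 = (16 * 13) mod 17 = 4
  13^4 mod 17 = (4 * 13) mod 17 = 1
  13^5 mod 17 = (1 * 13) mod 17 = 13
  13^6 mod 17 = (13 * 13) mod 17 = 16
  13^7 mod 17 = (16 * 13) mod 17 = 4
  13^8 mod 17 = (4 * 13) mod 17 = 1
  13^9 mod 17 = (1 * 13) mod 17 = 13
  13^10 mod 17 = (13 * 13) mod 17 = 16
Step 2: Result = 16.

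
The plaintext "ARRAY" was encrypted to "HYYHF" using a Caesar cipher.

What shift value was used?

Step 1: Compare first letters: A (position 0) -> H (position 7).
Step 2: Shift = (7 - 0) mod 26 = 7.
The shift value is 7.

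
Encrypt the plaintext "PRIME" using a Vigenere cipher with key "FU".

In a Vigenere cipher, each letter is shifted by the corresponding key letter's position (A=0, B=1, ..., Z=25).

Step 1: Repeat key to match plaintext length:
  Plaintext: PRIME
  Key:       FUFUF
Step 2: Encrypt each letter:
  P(15) + F(5) = (15+5) mod 26 = 20 = U
  R(17) + U(20) = (17+20) mod 26 = 11 = L
  I(8) + F(5) = (8+5) mod 26 = 13 = N
  M(12) + U(20) = (12+20) mod 26 = 6 = G
  E(4) + F(5) = (4+5) mod 26 = 9 = J
Ciphertext: ULNGJ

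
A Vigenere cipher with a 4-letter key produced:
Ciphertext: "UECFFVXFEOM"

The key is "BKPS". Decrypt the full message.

Step 1: Key 'BKPS' has length 4. Extended key: BKPSBKPSBKP
Step 2: Decrypt each position:
  U(20) - B(1) = 19 = T
  E(4) - K(10) = 20 = U
  C(2) - P(15) = 13 = N
  F(5) - S(18) = 13 = N
  F(5) - B(1) = 4 = E
  V(21) - K(10) = 11 = L
  X(23) - P(15) = 8 = I
  F(5) - S(18) = 13 = N
  E(4) - B(1) = 3 = D
  O(14) - K(10) = 4 = E
  M(12) - P(15) = 23 = X
Plaintext: TUNNELINDEX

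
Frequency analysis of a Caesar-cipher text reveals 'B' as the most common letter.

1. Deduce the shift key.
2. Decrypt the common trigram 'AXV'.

Step 1: In English, 'E' is the most frequent letter (12.7%).
Step 2: The most frequent ciphertext letter is 'B' (position 1).
Step 3: Shift = (1 - 4) mod 26 = 23.
Step 4: Decrypt 'AXV' by shifting back 23:
  A -> D
  X -> A
  V -> Y
Step 5: 'AXV' decrypts to 'DAY'.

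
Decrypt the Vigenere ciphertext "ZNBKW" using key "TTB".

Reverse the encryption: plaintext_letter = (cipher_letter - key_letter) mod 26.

Step 1: Extend key: TTBTT
Step 2: Decrypt each letter (c - k) mod 26:
  Z(25) - T(19) = (25-19) mod 26 = 6 = G
  N(13) - T(19) = (13-19) mod 26 = 20 = U
  B(1) - B(1) = (1-1) mod 26 = 0 = A
  K(10) - T(19) = (10-19) mod 26 = 17 = R
  W(22) - T(19) = (22-19) mod 26 = 3 = D
Plaintext: GUARD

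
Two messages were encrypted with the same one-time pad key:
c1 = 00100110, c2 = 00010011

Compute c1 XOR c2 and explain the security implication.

Step 1: c1 XOR c2 = (m1 XOR k) XOR (m2 XOR k).
Step 2: By XOR associativity/commutativity: = m1 XOR m2 XOR k XOR k = m1 XOR m2.
Step 3: 00100110 XOR 00010011 = 00110101 = 53.
Step 4: The key cancels out! An attacker learns m1 XOR m2 = 53, revealing the relationship between plaintexts.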